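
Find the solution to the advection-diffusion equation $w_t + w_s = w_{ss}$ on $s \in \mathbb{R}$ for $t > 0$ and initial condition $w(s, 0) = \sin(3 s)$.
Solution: Moving frame: $\eta = s - t$, $\sigma = t$, $w = u(\eta,\sigma)$, so $w_t = u_{\sigma} - u_{\eta}$ and $w_{ss} = u_{\eta\eta}$.
Hence $w_t + w_s = u_{\sigma}$ and the PDE becomes the heat equation $u_{\sigma} = u_{\eta\eta}$ on $\eta \in \mathbb{R}$.
Initial data: $u(\eta,0) = w(\eta,0) = \sin(3 \eta)$. Each mode $\sin(n\eta)$ decays as $e^{-n^2\sigma}$ on $\mathbb{R}$, so $u(\eta,\sigma) = \sum c_n e^{-n^2\sigma} \sin(n\eta)$ with $c_3=1$: $u(\eta,\sigma) = e^{-9 \sigma} \sin(3 \eta)$.
Substituting back: $w(s,t) = u(s - t, t)$.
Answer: $w(s, t) = e^{-9 t} \sin(3 s - 3 t)$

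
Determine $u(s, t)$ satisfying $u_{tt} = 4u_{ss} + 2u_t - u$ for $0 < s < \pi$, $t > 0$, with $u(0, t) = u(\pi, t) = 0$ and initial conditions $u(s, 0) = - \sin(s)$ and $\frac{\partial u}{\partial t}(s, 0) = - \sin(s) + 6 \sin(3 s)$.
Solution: Substitute $u = e^{t}w$.
Then $u_t = e^{t}(w_t + w)$, $u_{tt} = e^{t}(w_{tt} + 2w_t + w)$, $u_{ss} = e^{t}w_{ss}$; substituting and dividing by $e^{t}$, the lower-order terms cancel: $w_{tt} = 4w_{ss}$ (standard wave equation).
Data for $w$: $w(s,0) = u(s,0) = - \sin(s)$; $w_t(s,0) = u_t(s,0) - u(s,0) = 6 \sin(3 s)$. The boundary conditions carry over: $w(0,t) = w(\pi,t) = 0$.
Separating variables: $w = \sum [A_n \cos(\omega_n t) + B_n \sin(\omega_n t)] \sin(ns)$, $\omega_n = 2n$. From ICs ($B_n$ = velocity coefficient / $\omega_n$): $A_1=-1, B_3=1$.
So $w(s,t) = - \sin(s) \cos(2 t) + \sin(3 s) \sin(6 t)$, and $u(s,t) = e^{t}w(s,t)$.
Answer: $u(s, t) = - e^{t} \sin(s) \cos(2 t) + e^{t} \sin(3 s) \sin(6 t)$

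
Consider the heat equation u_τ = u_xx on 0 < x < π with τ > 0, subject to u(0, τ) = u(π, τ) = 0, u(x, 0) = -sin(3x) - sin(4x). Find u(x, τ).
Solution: Separating variables: u = Σ c_n exp(-n²τ) sin(nx). From u(x,0) = -sin(3x) - sin(4x): c_3=-1, c_4=-1.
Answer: u(x, τ) = -exp(-9τ)sin(3x) - exp(-16τ)sin(4x)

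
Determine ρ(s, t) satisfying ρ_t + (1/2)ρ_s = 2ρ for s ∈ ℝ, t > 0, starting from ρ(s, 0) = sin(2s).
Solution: Substitute ρ = exp(2t)u.
Then ρ_t = exp(2t)(u_t + 2u), ρ_s = exp(2t)u_s; substituting and dividing by exp(2t), the lower-order terms cancel: u_t + (1/2)u_s = 0 (standard advection equation).
Data for u: u(s,0) = ρ(s,0) = sin(2s).
By characteristics (ds/dt = 1/2), u(s,t) = f(s - (1/2)t) with f = u(·, 0).
So u(s,t) = sin(2s - t), and ρ(s,t) = exp(2t)u(s,t).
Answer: ρ(s, t) = exp(2t)sin(2s - t)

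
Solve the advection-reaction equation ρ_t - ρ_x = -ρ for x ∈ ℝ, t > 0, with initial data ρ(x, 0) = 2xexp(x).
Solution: Substitute ρ = exp(x)u.
Then ρ_x = exp(x)(u_x + u), ρ_t = exp(x)u_t; substituting and dividing by exp(x), the lower-order terms cancel: u_t - u_x = 0 (standard advection equation).
Data for u: u(x,0) = exp(-x)ρ(x,0) = 2x.
By characteristics (dx/dt = -1), u(x,t) = f(x + t) with f = u(·, 0).
So u(x,t) = 2t + 2x, and ρ(x,t) = exp(x)u(x,t).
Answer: ρ(x, t) = 2texp(x) + 2xexp(x)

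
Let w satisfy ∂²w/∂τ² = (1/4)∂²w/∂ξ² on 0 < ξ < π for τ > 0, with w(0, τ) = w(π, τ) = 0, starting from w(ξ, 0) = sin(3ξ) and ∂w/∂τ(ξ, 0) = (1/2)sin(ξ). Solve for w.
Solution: Using separation of variables w = X(ξ)T(τ):
Eigenfunctions: sin(nξ), n = 1, 2, 3, ...
General solution: w(ξ, τ) = Σ [A_n cos(n τ/2) + B_n sin(n τ/2)] sin(nξ)
From w(ξ,0) = sin(3ξ): A_3=1. From w_τ(ξ,0) = (1/2)sin(ξ), using w_τ(ξ,0) = Σ ω_n B_n sin(nξ) with ω_n = n/2: B_1 = (1/2)/(1/2) = 1.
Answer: w(ξ, τ) = sin(ξ)sin(τ/2) + sin(3ξ)cos(3τ/2)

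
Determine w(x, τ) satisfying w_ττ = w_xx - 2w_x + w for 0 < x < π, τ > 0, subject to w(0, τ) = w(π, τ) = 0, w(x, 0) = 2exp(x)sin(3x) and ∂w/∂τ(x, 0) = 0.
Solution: Substitute w = exp(x)u.
Then w_x = exp(x)(u_x + u), w_xx = exp(x)(u_xx + 2u_x + u), w_ττ = exp(x)u_ττ; substituting and dividing by exp(x), the lower-order terms cancel: u_ττ = u_xx (standard wave equation).
Data for u: u(x,0) = exp(-x)w(x,0) = 2sin(3x); u_τ(x,0) = exp(-x)w_τ(x,0) = 0. The boundary conditions carry over: u(0,τ) = u(π,τ) = 0.
Separating variables: u = Σ [A_n cos(ω_n τ) + B_n sin(ω_n τ)] sin(nx), ω_n = n. From ICs: A_3=2.
So u(x,τ) = 2sin(3x)cos(3τ), and w(x,τ) = exp(x)u(x,τ).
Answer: w(x, τ) = 2exp(x)sin(3x)cos(3τ)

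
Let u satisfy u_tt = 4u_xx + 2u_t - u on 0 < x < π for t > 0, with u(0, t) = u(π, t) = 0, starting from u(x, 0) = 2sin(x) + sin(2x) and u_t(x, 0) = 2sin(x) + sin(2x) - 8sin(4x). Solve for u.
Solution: Substitute u = exp(t)w, i.e. w = exp(-t)u.
By the product rule, u_t = exp(t)(w_t + w), u_tt = exp(t)(w_tt + 2w_t + w), u_xx = exp(t)w_xx.
Substituting into the PDE and dividing by exp(t): w_tt + 2w_t + w = 4w_xx + 2(w_t + w) - w.
The lower-order terms cancel, leaving the standard wave equation w_tt = 4w_xx.
Initial data for w: w(x,0) = u(x,0) = 2sin(x) + sin(2x); w_t(x,0) = u_t(x,0) - u(x,0) = -8sin(4x). The boundary conditions carry over: w(0,t) = w(π,t) = 0.
Solve for w:
  Using separation of variables w = X(x)T(t):
  Eigenfunctions: sin(nx), n = 1, 2, 3, ...
  General solution: w(x, t) = Σ [A_n cos(2n t) + B_n sin(2n t)] sin(nx)
  From w(x,0) = 2sin(x) + sin(2x): A_1=2, A_2=1. From w_t(x,0) = -8sin(4x), using w_t(x,0) = Σ ω_n B_n sin(nx) with ω_n = 2n: B_4 = (-8)/8 = -1.
Hence w(x,t) = -sin(8t)sin(4x) + 2sin(x)cos(2t) + sin(2x)cos(4t).
Transform back: u(x,t) = exp(t)w(x,t).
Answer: u(x, t) = -exp(t)sin(8t)sin(4x) + 2exp(t)sin(x)cos(2t) + exp(t)sin(2x)cos(4t)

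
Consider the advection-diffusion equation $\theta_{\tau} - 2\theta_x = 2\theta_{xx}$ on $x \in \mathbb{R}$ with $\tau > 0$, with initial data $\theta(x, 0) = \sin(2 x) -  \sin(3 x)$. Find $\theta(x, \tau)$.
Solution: Moving frame: $\eta = x + 2\tau$, $\sigma = \tau$, $\theta = u(\eta,\sigma)$, so $\theta_{\tau} = u_{\sigma} + 2u_{\eta}$ and $\theta_{xx} = u_{\eta\eta}$.
Hence $\theta_{\tau} - 2\theta_x = u_{\sigma}$ and the PDE becomes the heat equation $u_{\sigma} = 2u_{\eta\eta}$ on $\eta \in \mathbb{R}$.
Initial data: $u(\eta,0) = \theta(\eta,0) = \sin(2 \eta) - \sin(3 \eta)$. Each mode $\sin(n\eta)$ decays as $e^{-2n^2\sigma}$ on $\mathbb{R}$, so $u(\eta,\sigma) = \sum c_n e^{-2n^2\sigma} \sin(n\eta)$ with $c_2=1, c_3=-1$: $u(\eta,\sigma) = e^{-8 \sigma} \sin(2 \eta) - e^{-18 \sigma} \sin(3 \eta)$.
Substituting back: $\theta(x,\tau) = u(x + 2\tau, \tau)$.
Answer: $\theta(x, \tau) = e^{-8 \tau} \sin(4 \tau + 2 x) -  e^{-18 \tau} \sin(6 \tau + 3 x)$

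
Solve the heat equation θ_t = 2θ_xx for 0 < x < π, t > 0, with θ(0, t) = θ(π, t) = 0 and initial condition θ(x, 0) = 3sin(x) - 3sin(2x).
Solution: Using separation of variables θ = X(x)G(t):
Eigenfunctions: sin(nx), n = 1, 2, 3, ...
General solution: θ(x, t) = Σ c_n sin(nx) exp(-2n² t)
Matching θ(x,0) = 3sin(x) - 3sin(2x) term by term: c_1=3, c_2=-3.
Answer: θ(x, t) = 3exp(-2t)sin(x) - 3exp(-8t)sin(2x)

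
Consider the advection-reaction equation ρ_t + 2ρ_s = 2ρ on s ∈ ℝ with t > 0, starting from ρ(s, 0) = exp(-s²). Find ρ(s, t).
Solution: Substitute ρ = exp(2t)u, i.e. u = exp(-2t)ρ.
By the product rule, ρ_t = exp(2t)(u_t + 2u), ρ_s = exp(2t)u_s.
Substituting into the PDE and dividing by exp(2t): u_t + 2u + 2u_s = 2u.
The lower-order terms cancel, leaving the standard advection equation u_t + 2u_s = 0.
Initial data for u: u(s,0) = ρ(s,0) = exp(-s²).
Solve for u:
  By method of characteristics (waves move right with speed 2):
  Along characteristics s - 2t = const, u is constant, so u(s,t) = f(s - 2t) with f = u(·, 0).
Hence u(s,t) = exp(-(s - 2t)²).
Transform back: ρ(s,t) = exp(2t)u(s,t).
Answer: ρ(s, t) = exp(2t)exp(-(s - 2t)²)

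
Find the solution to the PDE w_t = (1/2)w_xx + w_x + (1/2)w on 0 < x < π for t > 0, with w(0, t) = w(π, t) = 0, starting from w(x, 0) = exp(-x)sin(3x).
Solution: Substitute w = exp(-x)u, i.e. u = exp(x)w.
By the product rule, w_x = exp(-x)(u_x - u), w_xx = exp(-x)(u_xx - 2u_x + u), w_t = exp(-x)u_t.
Substituting into the PDE and dividing by exp(-x): u_t = (1/2)(u_xx - 2u_x + u) + (u_x - u) + (1/2)u.
The lower-order terms cancel, leaving the standard heat equation u_t = (1/2)u_xx.
Initial data for u: u(x,0) = exp(x)w(x,0) = sin(3x). The boundary conditions carry over: u(0,t) = u(π,t) = 0.
Solve for u:
  Using separation of variables u = X(x)T(t):
  Eigenfunctions: sin(nx), n = 1, 2, 3, ...
  General solution: u(x, t) = Σ c_n sin(nx) exp(-n² t/2)
  Matching u(x,0) = sin(3x) term by term: c_3=1.
Hence u(x,t) = exp(-9t/2)sin(3x).
Transform back: w(x,t) = exp(-x)u(x,t).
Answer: w(x, t) = exp(-9t/2)exp(-x)sin(3x)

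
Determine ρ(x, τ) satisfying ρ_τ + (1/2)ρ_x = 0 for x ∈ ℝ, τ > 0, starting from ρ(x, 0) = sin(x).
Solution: By characteristics (dx/dτ = 1/2), ρ(x,τ) = f(x - (1/2)τ) with f = ρ(·, 0).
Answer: ρ(x, τ) = sin(x - τ/2)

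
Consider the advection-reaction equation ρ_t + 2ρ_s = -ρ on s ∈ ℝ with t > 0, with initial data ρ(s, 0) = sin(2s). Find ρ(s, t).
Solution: Substitute ρ = exp(-t)u, i.e. u = exp(t)ρ.
By the product rule, ρ_t = exp(-t)(u_t - u), ρ_s = exp(-t)u_s.
Substituting into the PDE and dividing by exp(-t): u_t - u + 2u_s = -u.
The lower-order terms cancel, leaving the standard advection equation u_t + 2u_s = 0.
Initial data for u: u(s,0) = ρ(s,0) = sin(2s).
Solve for u:
  By method of characteristics (waves move right with speed 2):
  Along characteristics s - 2t = const, u is constant, so u(s,t) = f(s - 2t) with f = u(·, 0).
Hence u(s,t) = sin(2s - 4t).
Transform back: ρ(s,t) = exp(-t)u(s,t).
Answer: ρ(s, t) = exp(-t)sin(2s - 4t)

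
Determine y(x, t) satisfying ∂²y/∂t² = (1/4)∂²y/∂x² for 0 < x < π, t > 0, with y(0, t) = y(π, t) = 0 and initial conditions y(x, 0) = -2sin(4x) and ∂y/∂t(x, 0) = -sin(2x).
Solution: Separating variables: y = Σ [A_n cos(ω_n t) + B_n sin(ω_n t)] sin(nx), ω_n = n/2. From ICs (B_n = velocity coefficient / ω_n): A_4=-2, B_2=-1.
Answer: y(x, t) = -sin(t)sin(2x) - 2sin(4x)cos(2t)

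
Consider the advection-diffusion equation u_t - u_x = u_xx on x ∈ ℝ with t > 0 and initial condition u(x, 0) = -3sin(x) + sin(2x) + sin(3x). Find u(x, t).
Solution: Moving frame: η = x + t, σ = t, u = w(η,σ), so u_t = w_σ + w_η and u_xx = w_ηη.
Hence u_t - u_x = w_σ and the PDE becomes the heat equation w_σ = w_ηη on η ∈ ℝ.
Initial data: w(η,0) = u(η,0) = -3sin(η) + sin(2η) + sin(3η). Each mode sin(nη) decays as exp(-n²σ) on ℝ, so w(η,σ) = Σ c_n exp(-n²σ) sin(nη) with c_1=-3, c_2=1, c_3=1: w(η,σ) = -3exp(-σ)sin(η) + exp(-4σ)sin(2η) + exp(-9σ)sin(3η).
Substituting back: u(x,t) = w(x + t, t).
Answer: u(x, t) = -3exp(-t)sin(t + x) + exp(-4t)sin(2t + 2x) + exp(-9t)sin(3t + 3x)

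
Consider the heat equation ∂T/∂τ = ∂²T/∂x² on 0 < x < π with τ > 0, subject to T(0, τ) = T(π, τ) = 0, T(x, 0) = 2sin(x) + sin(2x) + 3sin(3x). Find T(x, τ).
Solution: Separating variables: T = Σ c_n exp(-n²τ) sin(nx). From T(x,0) = 2sin(x) + sin(2x) + 3sin(3x): c_1=2, c_2=1, c_3=3.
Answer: T(x, τ) = 2exp(-τ)sin(x) + exp(-4τ)sin(2x) + 3exp(-9τ)sin(3x)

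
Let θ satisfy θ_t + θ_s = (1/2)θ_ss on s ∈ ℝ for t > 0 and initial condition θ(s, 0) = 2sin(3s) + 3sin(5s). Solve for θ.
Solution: Change to a moving frame: let η = s - t, σ = t and write θ(s,t) = u(η,σ).
By the chain rule θ_t = u_σ - u_η, θ_s = u_η, θ_ss = u_ηη.
Then θ_t + θ_s = u_σ: the advection term cancels and the PDE becomes the heat equation u_σ = (1/2)u_ηη on η ∈ ℝ.
Initial data: u(η,0) = θ(η,0) = 2sin(3η) + 3sin(5η).
On η ∈ ℝ each mode satisfies (sin(nη))″ = -n² sin(nη), so exp(-n²σ/2) sin(nη) solves the heat equation; by superposition u(η,σ) = Σ c_n exp(-n²σ/2) sin(nη).
Reading off the coefficients: c_3=2, c_5=3, so u(η,σ) = 2exp(-9σ/2)sin(3η) + 3exp(-25σ/2)sin(5η).
Substituting back η = s - t, σ = t: θ(s,t) = u(s - t, t).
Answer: θ(s, t) = 2exp(-9t/2)sin(3s - 3t) + 3exp(-25t/2)sin(5s - 5t)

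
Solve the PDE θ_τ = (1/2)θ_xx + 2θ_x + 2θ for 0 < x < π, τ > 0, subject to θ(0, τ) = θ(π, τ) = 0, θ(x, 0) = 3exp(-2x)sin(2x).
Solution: Substitute θ = exp(-2x)u.
Then θ_x = exp(-2x)(u_x - 2u), θ_xx = exp(-2x)(u_xx - 4u_x + 4u), θ_τ = exp(-2x)u_τ; substituting and dividing by exp(-2x), the lower-order terms cancel: u_τ = (1/2)u_xx (standard heat equation).
Data for u: u(x,0) = exp(2x)θ(x,0) = 3sin(2x). The boundary conditions carry over: u(0,τ) = u(π,τ) = 0.
Separating variables: u = Σ c_n exp(-n²τ/2) sin(nx). From u(x,0) = 3sin(2x): c_2=3.
So u(x,τ) = 3exp(-2τ)sin(2x), and θ(x,τ) = exp(-2x)u(x,τ).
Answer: θ(x, τ) = 3exp(-2x)exp(-2τ)sin(2x)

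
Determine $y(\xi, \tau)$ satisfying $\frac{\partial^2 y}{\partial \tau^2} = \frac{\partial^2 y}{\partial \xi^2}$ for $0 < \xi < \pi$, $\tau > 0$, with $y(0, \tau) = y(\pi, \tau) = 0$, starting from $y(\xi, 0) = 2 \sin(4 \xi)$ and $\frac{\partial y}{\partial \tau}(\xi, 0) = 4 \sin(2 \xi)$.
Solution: Separating variables: $y = \sum [A_n \cos(\omega_n \tau) + B_n \sin(\omega_n \tau)] \sin(n\xi)$, $\omega_n = n$. From ICs ($B_n$ = velocity coefficient / $\omega_n$): $A_4=2, B_2=2$.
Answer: $y(\xi, \tau) = 2 \sin(2 \tau) \sin(2 \xi) + 2 \sin(4 \xi) \cos(4 \tau)$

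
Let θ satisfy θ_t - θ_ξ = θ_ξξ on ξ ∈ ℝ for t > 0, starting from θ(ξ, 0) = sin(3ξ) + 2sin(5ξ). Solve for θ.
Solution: Change to a moving frame: let η = ξ + t, σ = t and write θ(ξ,t) = u(η,σ).
By the chain rule θ_t = u_σ + u_η, θ_ξ = u_η, θ_ξξ = u_ηη.
Then θ_t - θ_ξ = u_σ: the advection term cancels and the PDE becomes the heat equation u_σ = u_ηη on η ∈ ℝ.
Initial data: u(η,0) = θ(η,0) = sin(3η) + 2sin(5η).
On η ∈ ℝ each mode satisfies (sin(nη))″ = -n² sin(nη), so exp(-n²σ) sin(nη) solves the heat equation; by superposition u(η,σ) = Σ c_n exp(-n²σ) sin(nη).
Reading off the coefficients: c_3=1, c_5=2, so u(η,σ) = exp(-9σ)sin(3η) + 2exp(-25σ)sin(5η).
Substituting back η = ξ + t, σ = t: θ(ξ,t) = u(ξ + t, t).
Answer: θ(ξ, t) = exp(-9t)sin(3t + 3ξ) + 2exp(-25t)sin(5t + 5ξ)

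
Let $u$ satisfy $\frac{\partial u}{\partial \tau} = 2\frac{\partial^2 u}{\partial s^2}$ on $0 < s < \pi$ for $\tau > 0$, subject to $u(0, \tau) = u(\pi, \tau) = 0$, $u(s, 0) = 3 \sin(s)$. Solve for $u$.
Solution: Separating variables: $u = \sum c_n e^{-2n^2\tau} \sin(ns)$. From $u(s,0) = 3 \sin(s)$: $c_1=3$.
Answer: $u(s, \tau) = 3 e^{-2 \tau} \sin(s)$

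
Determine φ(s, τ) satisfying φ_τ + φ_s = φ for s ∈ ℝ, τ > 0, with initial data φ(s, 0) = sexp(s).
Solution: Substitute φ = exp(s)u, i.e. u = exp(-s)φ.
By the product rule, φ_s = exp(s)(u_s + u), φ_τ = exp(s)u_τ.
Substituting into the PDE and dividing by exp(s): u_τ + (u_s + u) = u.
The lower-order terms cancel, leaving the standard advection equation u_τ + u_s = 0.
Initial data for u: u(s,0) = exp(-s)φ(s,0) = s.
Solve for u:
  By method of characteristics (waves move right with speed 1):
  Along characteristics s - τ = const, u is constant, so u(s,τ) = f(s - τ) with f = u(·, 0).
Hence u(s,τ) = s - τ.
Transform back: φ(s,τ) = exp(s)u(s,τ).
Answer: φ(s, τ) = sexp(s) - τexp(s)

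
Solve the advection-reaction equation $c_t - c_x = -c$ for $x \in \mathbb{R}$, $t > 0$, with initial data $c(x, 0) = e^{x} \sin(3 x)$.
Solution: Substitute $c = e^{x}u$, i.e. $u = e^{-x}c$.
By the product rule, $c_x = e^{x}(u_x + u)$, $c_t = e^{x}u_t$.
Substituting into the PDE and dividing by $e^{x}$: $u_t - (u_x + u) = -u$.
The lower-order terms cancel, leaving the standard advection equation $u_t - u_x = 0$.
Initial data for $u$: $u(x,0) = e^{-x}c(x,0) = \sin(3 x)$.
Solve for $u$:
  By method of characteristics (waves move left with speed 1):
  Along characteristics $x + t =$ const, $u$ is constant, so $u(x,t) = f(x + t)$ with $f = u( \cdot , 0)$.
Hence $u(x,t) = \sin(3 t + 3 x)$.
Transform back: $c(x,t) = e^{x}u(x,t)$.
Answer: $c(x, t) = e^{x} \sin(3 t + 3 x)$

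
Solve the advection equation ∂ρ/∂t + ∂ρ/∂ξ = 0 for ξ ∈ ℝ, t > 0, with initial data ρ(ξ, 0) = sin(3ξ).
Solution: By method of characteristics (waves move right with speed 1):
Along characteristics ξ - t = const, ρ is constant, so ρ(ξ,t) = f(ξ - t) with f = ρ(·, 0).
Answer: ρ(ξ, t) = -sin(3t - 3ξ)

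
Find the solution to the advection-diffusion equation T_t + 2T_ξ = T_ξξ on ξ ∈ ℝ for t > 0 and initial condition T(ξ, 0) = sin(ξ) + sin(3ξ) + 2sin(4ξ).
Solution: Moving frame: η = ξ - 2t, σ = t, T = u(η,σ), so T_t = u_σ - 2u_η and T_ξξ = u_ηη.
Hence T_t + 2T_ξ = u_σ and the PDE becomes the heat equation u_σ = u_ηη on η ∈ ℝ.
Initial data: u(η,0) = T(η,0) = sin(η) + sin(3η) + 2sin(4η). Each mode sin(nη) decays as exp(-n²σ) on ℝ, so u(η,σ) = Σ c_n exp(-n²σ) sin(nη) with c_1=1, c_3=1, c_4=2: u(η,σ) = exp(-σ)sin(η) + exp(-9σ)sin(3η) + 2exp(-16σ)sin(4η).
Substituting back: T(ξ,t) = u(ξ - 2t, t).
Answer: T(ξ, t) = -exp(-t)sin(2t - ξ) - exp(-9t)sin(6t - 3ξ) - 2exp(-16t)sin(8t - 4ξ)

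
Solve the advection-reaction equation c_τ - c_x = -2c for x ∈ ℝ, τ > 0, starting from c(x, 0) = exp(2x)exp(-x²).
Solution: Substitute c = exp(2x)u.
Then c_x = exp(2x)(u_x + 2u), c_τ = exp(2x)u_τ; substituting and dividing by exp(2x), the lower-order terms cancel: u_τ - u_x = 0 (standard advection equation).
Data for u: u(x,0) = exp(-2x)c(x,0) = exp(-x²).
By characteristics (dx/dτ = -1), u(x,τ) = f(x + τ) with f = u(·, 0).
So u(x,τ) = exp(-(x + τ)²), and c(x,τ) = exp(2x)u(x,τ).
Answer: c(x, τ) = exp(2x)exp(-(x + τ)²)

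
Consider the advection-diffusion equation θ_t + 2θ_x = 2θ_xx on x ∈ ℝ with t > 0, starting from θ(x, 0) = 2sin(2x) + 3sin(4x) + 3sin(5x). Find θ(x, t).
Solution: Moving frame: η = x - 2t, σ = t, θ = u(η,σ), so θ_t = u_σ - 2u_η and θ_xx = u_ηη.
Hence θ_t + 2θ_x = u_σ and the PDE becomes the heat equation u_σ = 2u_ηη on η ∈ ℝ.
Initial data: u(η,0) = θ(η,0) = 2sin(2η) + 3sin(4η) + 3sin(5η). Each mode sin(nη) decays as exp(-2n²σ) on ℝ, so u(η,σ) = Σ c_n exp(-2n²σ) sin(nη) with c_2=2, c_4=3, c_5=3: u(η,σ) = 2exp(-8σ)sin(2η) + 3exp(-32σ)sin(4η) + 3exp(-50σ)sin(5η).
Substituting back: θ(x,t) = u(x - 2t, t).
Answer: θ(x, t) = -2exp(-8t)sin(4t - 2x) - 3exp(-32t)sin(8t - 4x) - 3exp(-50t)sin(10t - 5x)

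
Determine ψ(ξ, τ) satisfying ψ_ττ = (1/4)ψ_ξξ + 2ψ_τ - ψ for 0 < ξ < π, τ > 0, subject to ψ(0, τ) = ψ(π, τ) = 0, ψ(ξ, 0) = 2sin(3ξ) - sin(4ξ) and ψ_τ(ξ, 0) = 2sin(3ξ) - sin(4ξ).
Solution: Substitute ψ = exp(τ)u, i.e. u = exp(-τ)ψ.
By the product rule, ψ_τ = exp(τ)(u_τ + u), ψ_ττ = exp(τ)(u_ττ + 2u_τ + u), ψ_ξξ = exp(τ)u_ξξ.
Substituting into the PDE and dividing by exp(τ): u_ττ + 2u_τ + u = (1/4)u_ξξ + 2(u_τ + u) - u.
The lower-order terms cancel, leaving the standard wave equation u_ττ = (1/4)u_ξξ.
Initial data for u: u(ξ,0) = ψ(ξ,0) = 2sin(3ξ) - sin(4ξ); u_τ(ξ,0) = ψ_τ(ξ,0) - ψ(ξ,0) = 0. The boundary conditions carry over: u(0,τ) = u(π,τ) = 0.
Solve for u:
  Using separation of variables u = X(ξ)T(τ):
  Eigenfunctions: sin(nξ), n = 1, 2, 3, ...
  General solution: u(ξ, τ) = Σ [A_n cos(n τ/2) + B_n sin(n τ/2)] sin(nξ)
  From u(ξ,0) = 2sin(3ξ) - sin(4ξ): A_3=2, A_4=-1. From u_τ(ξ,0) = 0: all B_n = 0.
Hence u(ξ,τ) = 2sin(3ξ)cos(3τ/2) - sin(4ξ)cos(2τ).
Transform back: ψ(ξ,τ) = exp(τ)u(ξ,τ).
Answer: ψ(ξ, τ) = 2exp(τ)sin(3ξ)cos(3τ/2) - exp(τ)sin(4ξ)cos(2τ)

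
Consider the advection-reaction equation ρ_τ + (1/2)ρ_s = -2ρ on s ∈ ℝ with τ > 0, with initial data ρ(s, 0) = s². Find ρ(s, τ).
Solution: Substitute ρ = exp(-2τ)u.
Then ρ_τ = exp(-2τ)(u_τ - 2u), ρ_s = exp(-2τ)u_s; substituting and dividing by exp(-2τ), the lower-order terms cancel: u_τ + (1/2)u_s = 0 (standard advection equation).
Data for u: u(s,0) = ρ(s,0) = s².
By characteristics (ds/dτ = 1/2), u(s,τ) = f(s - (1/2)τ) with f = u(·, 0).
So u(s,τ) = s² - sτ + (1/4)τ², and ρ(s,τ) = exp(-2τ)u(s,τ).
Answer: ρ(s, τ) = s²exp(-2τ) - sτexp(-2τ) + (1/4)τ²exp(-2τ)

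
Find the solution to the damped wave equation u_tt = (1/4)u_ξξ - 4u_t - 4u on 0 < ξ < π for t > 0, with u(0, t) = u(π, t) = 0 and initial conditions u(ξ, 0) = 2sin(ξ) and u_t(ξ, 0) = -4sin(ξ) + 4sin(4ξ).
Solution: Substitute u = exp(-2t)w, i.e. w = exp(2t)u.
By the product rule, u_t = exp(-2t)(w_t - 2w), u_tt = exp(-2t)(w_tt - 4w_t + 4w), u_ξξ = exp(-2t)w_ξξ.
Substituting into the PDE and dividing by exp(-2t): w_tt - 4w_t + 4w = (1/4)w_ξξ - 4(w_t - 2w) - 4w.
The lower-order terms cancel, leaving the standard wave equation w_tt = (1/4)w_ξξ.
Initial data for w: w(ξ,0) = u(ξ,0) = 2sin(ξ); w_t(ξ,0) = u_t(ξ,0) + 2u(ξ,0) = 4sin(4ξ). The boundary conditions carry over: w(0,t) = w(π,t) = 0.
Solve for w:
  Using separation of variables w = X(ξ)T(t):
  Eigenfunctions: sin(nξ), n = 1, 2, 3, ...
  General solution: w(ξ, t) = Σ [A_n cos(n t/2) + B_n sin(n t/2)] sin(nξ)
  From w(ξ,0) = 2sin(ξ): A_1=2. From w_t(ξ,0) = 4sin(4ξ), using w_t(ξ,0) = Σ ω_n B_n sin(nξ) with ω_n = n/2: B_4 = 4/2 = 2.
Hence w(ξ,t) = 2sin(2t)sin(4ξ) + 2sin(ξ)cos(t/2).
Transform back: u(ξ,t) = exp(-2t)w(ξ,t).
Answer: u(ξ, t) = 2exp(-2t)sin(2t)sin(4ξ) + 2exp(-2t)sin(ξ)cos(t/2)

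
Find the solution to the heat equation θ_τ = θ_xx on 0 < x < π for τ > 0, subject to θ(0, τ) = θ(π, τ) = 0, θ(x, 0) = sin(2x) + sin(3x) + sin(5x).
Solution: Separating variables: θ = Σ c_n exp(-n²τ) sin(nx). From θ(x,0) = sin(2x) + sin(3x) + sin(5x): c_2=1, c_3=1, c_5=1.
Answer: θ(x, τ) = exp(-4τ)sin(2x) + exp(-9τ)sin(3x) + exp(-25τ)sin(5x)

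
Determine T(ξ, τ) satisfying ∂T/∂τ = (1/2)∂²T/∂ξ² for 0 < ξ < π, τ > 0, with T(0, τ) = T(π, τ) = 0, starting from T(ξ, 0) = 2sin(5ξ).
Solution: Separating variables: T = Σ c_n exp(-n²τ/2) sin(nξ). From T(ξ,0) = 2sin(5ξ): c_5=2.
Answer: T(ξ, τ) = 2exp(-25τ/2)sin(5ξ)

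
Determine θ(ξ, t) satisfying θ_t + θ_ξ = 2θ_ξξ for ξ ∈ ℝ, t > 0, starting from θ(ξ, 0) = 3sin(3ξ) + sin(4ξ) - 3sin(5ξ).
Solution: Change to a moving frame: let η = ξ - t, σ = t and write θ(ξ,t) = u(η,σ).
By the chain rule θ_t = u_σ - u_η, θ_ξ = u_η, θ_ξξ = u_ηη.
Then θ_t + θ_ξ = u_σ: the advection term cancels and the PDE becomes the heat equation u_σ = 2u_ηη on η ∈ ℝ.
Initial data: u(η,0) = θ(η,0) = 3sin(3η) + sin(4η) - 3sin(5η).
On η ∈ ℝ each mode satisfies (sin(nη))″ = -n² sin(nη), so exp(-2n²σ) sin(nη) solves the heat equation; by superposition u(η,σ) = Σ c_n exp(-2n²σ) sin(nη).
Reading off the coefficients: c_3=3, c_4=1, c_5=-3, so u(η,σ) = 3exp(-18σ)sin(3η) + exp(-32σ)sin(4η) - 3exp(-50σ)sin(5η).
Substituting back η = ξ - t, σ = t: θ(ξ,t) = u(ξ - t, t).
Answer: θ(ξ, t) = -3exp(-18t)sin(3t - 3ξ) - exp(-32t)sin(4t - 4ξ) + 3exp(-50t)sin(5t - 5ξ)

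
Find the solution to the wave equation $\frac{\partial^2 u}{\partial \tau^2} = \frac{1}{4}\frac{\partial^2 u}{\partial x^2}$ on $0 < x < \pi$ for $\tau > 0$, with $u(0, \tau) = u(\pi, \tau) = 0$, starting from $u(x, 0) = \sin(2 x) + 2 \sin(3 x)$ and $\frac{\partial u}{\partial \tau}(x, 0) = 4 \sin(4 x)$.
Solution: Separating variables: $u = \sum [A_n \cos(\omega_n \tau) + B_n \sin(\omega_n \tau)] \sin(nx)$, $\omega_n = n/2$. From ICs ($B_n$ = velocity coefficient / $\omega_n$): $A_2=1, A_3=2, B_4=2$.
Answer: $u(x, \tau) = 2 \sin(2 \tau) \sin(4 x) + \sin(2 x) \cos(\tau) + 2 \sin(3 x) \cos(3 \tau/2)$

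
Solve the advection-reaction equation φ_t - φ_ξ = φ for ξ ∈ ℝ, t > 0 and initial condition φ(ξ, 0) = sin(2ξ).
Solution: Substitute φ = exp(t)u, i.e. u = exp(-t)φ.
By the product rule, φ_t = exp(t)(u_t + u), φ_ξ = exp(t)u_ξ.
Substituting into the PDE and dividing by exp(t): u_t + u - u_ξ = u.
The lower-order terms cancel, leaving the standard advection equation u_t - u_ξ = 0.
Initial data for u: u(ξ,0) = φ(ξ,0) = sin(2ξ).
Solve for u:
  By method of characteristics (waves move left with speed 1):
  Along characteristics ξ + t = const, u is constant, so u(ξ,t) = f(ξ + t) with f = u(·, 0).
Hence u(ξ,t) = sin(2t + 2ξ).
Transform back: φ(ξ,t) = exp(t)u(ξ,t).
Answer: φ(ξ, t) = exp(t)sin(2t + 2ξ)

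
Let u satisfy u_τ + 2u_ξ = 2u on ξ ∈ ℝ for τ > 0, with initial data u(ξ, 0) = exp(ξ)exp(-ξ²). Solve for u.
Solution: Substitute u = exp(ξ)w, i.e. w = exp(-ξ)u.
By the product rule, u_ξ = exp(ξ)(w_ξ + w), u_τ = exp(ξ)w_τ.
Substituting into the PDE and dividing by exp(ξ): w_τ + 2(w_ξ + w) = 2w.
The lower-order terms cancel, leaving the standard advection equation w_τ + 2w_ξ = 0.
Initial data for w: w(ξ,0) = exp(-ξ)u(ξ,0) = exp(-ξ²).
Solve for w:
  By method of characteristics (waves move right with speed 2):
  Along characteristics ξ - 2τ = const, w is constant, so w(ξ,τ) = f(ξ - 2τ) with f = w(·, 0).
Hence w(ξ,τ) = exp(-(ξ - 2τ)²).
Transform back: u(ξ,τ) = exp(ξ)w(ξ,τ).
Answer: u(ξ, τ) = exp(ξ)exp(-(ξ - 2τ)²)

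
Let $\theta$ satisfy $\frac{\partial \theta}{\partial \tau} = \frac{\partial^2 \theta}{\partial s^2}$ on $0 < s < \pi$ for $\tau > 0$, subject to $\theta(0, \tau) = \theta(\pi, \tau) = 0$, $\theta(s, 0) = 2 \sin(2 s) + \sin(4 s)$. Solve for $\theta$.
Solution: Using separation of variables $\theta = X(s)G(\tau)$:
Eigenfunctions: $\sin(ns)$, $n = 1, 2, 3, \ldots$
General solution: $\theta(s, \tau) = \sum c_n \sin(ns) e^{-n^2 \tau}$
Matching $\theta(s,0) = 2 \sin(2 s) + \sin(4 s)$ term by term: $c_2=2, c_4=1$.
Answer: $\theta(s, \tau) = 2 e^{-4 \tau} \sin(2 s) + e^{-16 \tau} \sin(4 s)$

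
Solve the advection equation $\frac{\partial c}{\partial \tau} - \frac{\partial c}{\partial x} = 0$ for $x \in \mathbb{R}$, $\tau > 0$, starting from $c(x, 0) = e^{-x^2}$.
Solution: By method of characteristics (waves move left with speed 1):
Along characteristics $x + \tau =$ const, $c$ is constant, so $c(x,\tau) = f(x + \tau)$ with $f = c( \cdot , 0)$.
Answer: $c(x, \tau) = e^{-(\tau + x)^2}$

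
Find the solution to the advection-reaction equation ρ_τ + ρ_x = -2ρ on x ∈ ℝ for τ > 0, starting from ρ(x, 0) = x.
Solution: Substitute ρ = exp(-2τ)u, i.e. u = exp(2τ)ρ.
By the product rule, ρ_τ = exp(-2τ)(u_τ - 2u), ρ_x = exp(-2τ)u_x.
Substituting into the PDE and dividing by exp(-2τ): u_τ - 2u + u_x = -2u.
The lower-order terms cancel, leaving the standard advection equation u_τ + u_x = 0.
Initial data for u: u(x,0) = ρ(x,0) = x.
Solve for u:
  By method of characteristics (waves move right with speed 1):
  Along characteristics x - τ = const, u is constant, so u(x,τ) = f(x - τ) with f = u(·, 0).
Hence u(x,τ) = x - τ.
Transform back: ρ(x,τ) = exp(-2τ)u(x,τ).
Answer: ρ(x, τ) = xexp(-2τ) - τexp(-2τ)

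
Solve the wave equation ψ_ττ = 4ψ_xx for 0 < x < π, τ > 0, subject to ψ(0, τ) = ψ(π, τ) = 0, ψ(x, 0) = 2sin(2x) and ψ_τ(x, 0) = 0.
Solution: Using separation of variables ψ = X(x)T(τ):
Eigenfunctions: sin(nx), n = 1, 2, 3, ...
General solution: ψ(x, τ) = Σ [A_n cos(2n τ) + B_n sin(2n τ)] sin(nx)
From ψ(x,0) = 2sin(2x): A_2=2. From ψ_τ(x,0) = 0: all B_n = 0.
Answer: ψ(x, τ) = 2sin(2x)cos(4τ)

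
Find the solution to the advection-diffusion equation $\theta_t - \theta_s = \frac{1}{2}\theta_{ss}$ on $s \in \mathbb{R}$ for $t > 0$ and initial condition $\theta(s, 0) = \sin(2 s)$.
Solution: Moving frame: $\eta = s + t$, $\sigma = t$, $\theta = u(\eta,\sigma)$, so $\theta_t = u_{\sigma} + u_{\eta}$ and $\theta_{ss} = u_{\eta\eta}$.
Hence $\theta_t - \theta_s = u_{\sigma}$ and the PDE becomes the heat equation $u_{\sigma} = \frac{1}{2}u_{\eta\eta}$ on $\eta \in \mathbb{R}$.
Initial data: $u(\eta,0) = \theta(\eta,0) = \sin(2 \eta)$. Each mode $\sin(n\eta)$ decays as $e^{-n^2\sigma/2}$ on $\mathbb{R}$, so $u(\eta,\sigma) = \sum c_n e^{-n^2\sigma/2} \sin(n\eta)$ with $c_2=1$: $u(\eta,\sigma) = e^{-2 \sigma} \sin(2 \eta)$.
Substituting back: $\theta(s,t) = u(s + t, t)$.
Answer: $\theta(s, t) = e^{-2 t} \sin(2 s + 2 t)$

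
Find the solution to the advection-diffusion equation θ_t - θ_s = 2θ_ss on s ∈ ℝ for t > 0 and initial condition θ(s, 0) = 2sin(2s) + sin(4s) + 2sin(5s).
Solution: Moving frame: η = s + t, σ = t, θ = u(η,σ), so θ_t = u_σ + u_η and θ_ss = u_ηη.
Hence θ_t - θ_s = u_σ and the PDE becomes the heat equation u_σ = 2u_ηη on η ∈ ℝ.
Initial data: u(η,0) = θ(η,0) = 2sin(2η) + sin(4η) + 2sin(5η). Each mode sin(nη) decays as exp(-2n²σ) on ℝ, so u(η,σ) = Σ c_n exp(-2n²σ) sin(nη) with c_2=2, c_4=1, c_5=2: u(η,σ) = 2exp(-8σ)sin(2η) + exp(-32σ)sin(4η) + 2exp(-50σ)sin(5η).
Substituting back: θ(s,t) = u(s + t, t).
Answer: θ(s, t) = 2exp(-8t)sin(2s + 2t) + exp(-32t)sin(4s + 4t) + 2exp(-50t)sin(5s + 5t)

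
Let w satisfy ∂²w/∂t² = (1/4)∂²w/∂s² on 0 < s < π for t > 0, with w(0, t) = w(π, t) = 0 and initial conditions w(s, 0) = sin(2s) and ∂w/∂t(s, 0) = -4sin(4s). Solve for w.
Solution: Using separation of variables w = X(s)T(t):
Eigenfunctions: sin(ns), n = 1, 2, 3, ...
General solution: w(s, t) = Σ [A_n cos(n t/2) + B_n sin(n t/2)] sin(ns)
From w(s,0) = sin(2s): A_2=1. From w_t(s,0) = -4sin(4s), using w_t(s,0) = Σ ω_n B_n sin(ns) with ω_n = n/2: B_4 = (-4)/2 = -2.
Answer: w(s, t) = sin(2s)cos(t) - 2sin(4s)sin(2t)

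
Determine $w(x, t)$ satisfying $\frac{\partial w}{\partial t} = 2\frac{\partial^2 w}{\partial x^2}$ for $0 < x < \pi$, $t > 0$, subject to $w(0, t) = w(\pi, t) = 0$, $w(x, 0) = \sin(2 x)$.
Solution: Separating variables: $w = \sum c_n e^{-2n^2t} \sin(nx)$. From $w(x,0) = \sin(2 x)$: $c_2=1$.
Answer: $w(x, t) = e^{-8 t} \sin(2 x)$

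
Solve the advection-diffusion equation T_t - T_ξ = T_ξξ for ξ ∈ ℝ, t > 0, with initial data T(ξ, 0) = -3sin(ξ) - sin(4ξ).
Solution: Change to a moving frame: let η = ξ + t, σ = t and write T(ξ,t) = u(η,σ).
By the chain rule T_t = u_σ + u_η, T_ξ = u_η, T_ξξ = u_ηη.
Then T_t - T_ξ = u_σ: the advection term cancels and the PDE becomes the heat equation u_σ = u_ηη on η ∈ ℝ.
Initial data: u(η,0) = T(η,0) = -3sin(η) - sin(4η).
On η ∈ ℝ each mode satisfies (sin(nη))″ = -n² sin(nη), so exp(-n²σ) sin(nη) solves the heat equation; by superposition u(η,σ) = Σ c_n exp(-n²σ) sin(nη).
Reading off the coefficients: c_1=-3, c_4=-1, so u(η,σ) = -3exp(-σ)sin(η) - exp(-16σ)sin(4η).
Substituting back η = ξ + t, σ = t: T(ξ,t) = u(ξ + t, t).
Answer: T(ξ, t) = -3exp(-t)sin(t + ξ) - exp(-16t)sin(4t + 4ξ)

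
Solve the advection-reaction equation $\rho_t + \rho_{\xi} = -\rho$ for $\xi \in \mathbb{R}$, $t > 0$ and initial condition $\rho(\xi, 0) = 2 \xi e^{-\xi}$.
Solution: Substitute $\rho = e^{-\xi}u$.
Then $\rho_{\xi} = e^{-\xi}(u_{\xi} - u)$, $\rho_t = e^{-\xi}u_t$; substituting and dividing by $e^{-\xi}$, the lower-order terms cancel: $u_t + u_{\xi} = 0$ (standard advection equation).
Data for $u$: $u(\xi,0) = e^{\xi}\rho(\xi,0) = 2 \xi$.
By characteristics ($d\xi/dt = 1$), $u(\xi,t) = f(\xi - t)$ with $f = u( \cdot , 0)$.
So $u(\xi,t) = -2 t + 2 \xi$, and $\rho(\xi,t) = e^{-\xi}u(\xi,t)$.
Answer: $\rho(\xi, t) = 2 \xi e^{-\xi} - 2 t e^{-\xi}$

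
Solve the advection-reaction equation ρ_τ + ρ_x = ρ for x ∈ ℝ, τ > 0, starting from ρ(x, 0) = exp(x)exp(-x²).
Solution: Substitute ρ = exp(x)u, i.e. u = exp(-x)ρ.
By the product rule, ρ_x = exp(x)(u_x + u), ρ_τ = exp(x)u_τ.
Substituting into the PDE and dividing by exp(x): u_τ + (u_x + u) = u.
The lower-order terms cancel, leaving the standard advection equation u_τ + u_x = 0.
Initial data for u: u(x,0) = exp(-x)ρ(x,0) = exp(-x²).
Solve for u:
  By method of characteristics (waves move right with speed 1):
  Along characteristics x - τ = const, u is constant, so u(x,τ) = f(x - τ) with f = u(·, 0).
Hence u(x,τ) = exp(-(x - τ)²).
Transform back: ρ(x,τ) = exp(x)u(x,τ).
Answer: ρ(x, τ) = exp(x)exp(-(x - τ)²)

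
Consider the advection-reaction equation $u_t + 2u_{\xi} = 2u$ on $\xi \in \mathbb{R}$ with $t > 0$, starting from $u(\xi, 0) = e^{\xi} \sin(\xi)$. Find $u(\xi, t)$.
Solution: Substitute $u = e^{\xi}w$.
Then $u_{\xi} = e^{\xi}(w_{\xi} + w)$, $u_t = e^{\xi}w_t$; substituting and dividing by $e^{\xi}$, the lower-order terms cancel: $w_t + 2w_{\xi} = 0$ (standard advection equation).
Data for $w$: $w(\xi,0) = e^{-\xi}u(\xi,0) = \sin(\xi)$.
By characteristics ($d\xi/dt = 2$), $w(\xi,t) = f(\xi - 2t)$ with $f = w( \cdot , 0)$.
So $w(\xi,t) = - \sin(2 t - \xi)$, and $u(\xi,t) = e^{\xi}w(\xi,t)$.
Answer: $u(\xi, t) = e^{\xi} \sin(\xi - 2 t)$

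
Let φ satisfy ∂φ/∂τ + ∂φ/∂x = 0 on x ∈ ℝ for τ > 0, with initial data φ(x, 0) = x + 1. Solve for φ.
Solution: By characteristics (dx/dτ = 1), φ(x,τ) = f(x - τ) with f = φ(·, 0).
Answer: φ(x, τ) = x - τ + 1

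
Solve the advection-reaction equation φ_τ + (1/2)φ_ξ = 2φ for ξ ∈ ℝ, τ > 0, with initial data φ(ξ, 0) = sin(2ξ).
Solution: Substitute φ = exp(2τ)u.
Then φ_τ = exp(2τ)(u_τ + 2u), φ_ξ = exp(2τ)u_ξ; substituting and dividing by exp(2τ), the lower-order terms cancel: u_τ + (1/2)u_ξ = 0 (standard advection equation).
Data for u: u(ξ,0) = φ(ξ,0) = sin(2ξ).
By characteristics (dξ/dτ = 1/2), u(ξ,τ) = f(ξ - (1/2)τ) with f = u(·, 0).
So u(ξ,τ) = sin(2ξ - τ), and φ(ξ,τ) = exp(2τ)u(ξ,τ).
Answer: φ(ξ, τ) = exp(2τ)sin(2ξ - τ)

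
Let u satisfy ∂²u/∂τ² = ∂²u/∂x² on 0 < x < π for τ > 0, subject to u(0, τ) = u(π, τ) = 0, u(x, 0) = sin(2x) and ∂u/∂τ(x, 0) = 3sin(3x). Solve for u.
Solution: Separating variables: u = Σ [A_n cos(ω_n τ) + B_n sin(ω_n τ)] sin(nx), ω_n = n. From ICs (B_n = velocity coefficient / ω_n): A_2=1, B_3=1.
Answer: u(x, τ) = sin(2x)cos(2τ) + sin(3x)sin(3τ)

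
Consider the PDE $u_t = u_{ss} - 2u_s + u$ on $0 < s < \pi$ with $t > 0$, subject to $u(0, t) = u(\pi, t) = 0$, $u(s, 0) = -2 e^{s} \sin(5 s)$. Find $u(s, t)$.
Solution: Substitute $u = e^{s}w$, i.e. $w = e^{-s}u$.
By the product rule, $u_s = e^{s}(w_s + w)$, $u_{ss} = e^{s}(w_{ss} + 2w_s + w)$, $u_t = e^{s}w_t$.
Substituting into the PDE and dividing by $e^{s}$: $w_t = (w_{ss} + 2w_s + w) - 2(w_s + w) + w$.
The lower-order terms cancel, leaving the standard heat equation $w_t = w_{ss}$.
Initial data for $w$: $w(s,0) = e^{-s}u(s,0) = -2 \sin(5 s)$. The boundary conditions carry over: $w(0,t) = w(\pi,t) = 0$.
Solve for $w$:
  Using separation of variables $w = X(s)T(t)$:
  Eigenfunctions: $\sin(ns)$, $n = 1, 2, 3, \ldots$
  General solution: $w(s, t) = \sum c_n \sin(ns) e^{-n^2 t}$
  Matching $w(s,0) = -2 \sin(5 s)$ term by term: $c_5=-2$.
Hence $w(s,t) = -2 e^{-25 t} \sin(5 s)$.
Transform back: $u(s,t) = e^{s}w(s,t)$.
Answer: $u(s, t) = -2 e^{s} e^{-25 t} \sin(5 s)$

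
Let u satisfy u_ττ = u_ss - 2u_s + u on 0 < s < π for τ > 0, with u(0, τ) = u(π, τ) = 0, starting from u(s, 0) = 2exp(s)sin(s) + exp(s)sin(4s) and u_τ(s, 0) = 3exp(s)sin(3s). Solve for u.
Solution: Substitute u = exp(s)w, i.e. w = exp(-s)u.
By the product rule, u_s = exp(s)(w_s + w), u_ss = exp(s)(w_ss + 2w_s + w), u_ττ = exp(s)w_ττ.
Substituting into the PDE and dividing by exp(s): w_ττ = (w_ss + 2w_s + w) - 2(w_s + w) + w.
The lower-order terms cancel, leaving the standard wave equation w_ττ = w_ss.
Initial data for w: w(s,0) = exp(-s)u(s,0) = 2sin(s) + sin(4s); w_τ(s,0) = exp(-s)u_τ(s,0) = 3sin(3s). The boundary conditions carry over: w(0,τ) = w(π,τ) = 0.
Solve for w:
  Using separation of variables w = X(s)T(τ):
  Eigenfunctions: sin(ns), n = 1, 2, 3, ...
  General solution: w(s, τ) = Σ [A_n cos(n τ) + B_n sin(n τ)] sin(ns)
  From w(s,0) = 2sin(s) + sin(4s): A_1=2, A_4=1. From w_τ(s,0) = 3sin(3s), using w_τ(s,0) = Σ ω_n B_n sin(ns) with ω_n = n: B_3 = 3/3 = 1.
Hence w(s,τ) = 2sin(s)cos(τ) + sin(3s)sin(3τ) + sin(4s)cos(4τ).
Transform back: u(s,τ) = exp(s)w(s,τ).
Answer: u(s, τ) = 2exp(s)sin(s)cos(τ) + exp(s)sin(3s)sin(3τ) + exp(s)sin(4s)cos(4τ)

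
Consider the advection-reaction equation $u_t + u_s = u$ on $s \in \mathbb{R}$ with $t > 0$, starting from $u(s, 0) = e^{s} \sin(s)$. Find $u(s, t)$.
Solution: Substitute $u = e^{s}w$, i.e. $w = e^{-s}u$.
By the product rule, $u_s = e^{s}(w_s + w)$, $u_t = e^{s}w_t$.
Substituting into the PDE and dividing by $e^{s}$: $w_t + (w_s + w) = w$.
The lower-order terms cancel, leaving the standard advection equation $w_t + w_s = 0$.
Initial data for $w$: $w(s,0) = e^{-s}u(s,0) = \sin(s)$.
Solve for $w$:
  By method of characteristics (waves move right with speed 1):
  Along characteristics $s - t =$ const, $w$ is constant, so $w(s,t) = f(s - t)$ with $f = w( \cdot , 0)$.
Hence $w(s,t) = \sin(s - t)$.
Transform back: $u(s,t) = e^{s}w(s,t)$.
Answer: $u(s, t) = e^{s} \sin(s - t)$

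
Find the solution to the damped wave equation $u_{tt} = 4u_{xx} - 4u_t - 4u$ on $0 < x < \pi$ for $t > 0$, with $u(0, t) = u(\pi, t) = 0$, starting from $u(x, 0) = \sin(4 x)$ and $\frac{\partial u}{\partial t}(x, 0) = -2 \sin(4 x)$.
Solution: Substitute $u = e^{-2t}w$, i.e. $w = e^{2t}u$.
By the product rule, $u_t = e^{-2t}(w_t - 2w)$, $u_{tt} = e^{-2t}(w_{tt} - 4w_t + 4w)$, $u_{xx} = e^{-2t}w_{xx}$.
Substituting into the PDE and dividing by $e^{-2t}$: $w_{tt} - 4w_t + 4w = 4w_{xx} - 4(w_t - 2w) - 4w$.
The lower-order terms cancel, leaving the standard wave equation $w_{tt} = 4w_{xx}$.
Initial data for $w$: $w(x,0) = u(x,0) = \sin(4 x)$; $w_t(x,0) = u_t(x,0) + 2u(x,0) = 0$. The boundary conditions carry over: $w(0,t) = w(\pi,t) = 0$.
Solve for $w$:
  Using separation of variables $w = X(x)T(t)$:
  Eigenfunctions: $\sin(nx)$, $n = 1, 2, 3, \ldots$
  General solution: $w(x, t) = \sum [A_n \cos(2n t) + B_n \sin(2n t)] \sin(nx)$
  From $w(x,0) = \sin(4 x)$: $A_4=1$. From $w_t(x,0) = 0$: all $B_n = 0$.
Hence $w(x,t) = \sin(4 x) \cos(8 t)$.
Transform back: $u(x,t) = e^{-2t}w(x,t)$.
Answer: $u(x, t) = e^{-2 t} \sin(4 x) \cos(8 t)$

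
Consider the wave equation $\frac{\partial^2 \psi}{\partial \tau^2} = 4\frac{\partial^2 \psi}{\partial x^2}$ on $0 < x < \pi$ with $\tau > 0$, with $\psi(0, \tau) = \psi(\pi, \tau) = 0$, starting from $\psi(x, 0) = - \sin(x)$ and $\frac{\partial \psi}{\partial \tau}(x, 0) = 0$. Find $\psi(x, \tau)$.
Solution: Separating variables: $\psi = \sum [A_n \cos(\omega_n \tau) + B_n \sin(\omega_n \tau)] \sin(nx)$, $\omega_n = 2n$. From ICs: $A_1=-1$.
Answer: $\psi(x, \tau) = - \sin(x) \cos(2 \tau)$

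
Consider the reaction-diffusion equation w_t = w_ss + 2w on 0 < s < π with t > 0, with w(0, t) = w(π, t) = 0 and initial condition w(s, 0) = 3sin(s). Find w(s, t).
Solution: Substitute w = exp(2t)u.
Then w_t = exp(2t)(u_t + 2u), w_ss = exp(2t)u_ss; substituting and dividing by exp(2t), the lower-order terms cancel: u_t = u_ss (standard heat equation).
Data for u: u(s,0) = w(s,0) = 3sin(s). The boundary conditions carry over: u(0,t) = u(π,t) = 0.
Separating variables: u = Σ c_n exp(-n²t) sin(ns). From u(s,0) = 3sin(s): c_1=3.
So u(s,t) = 3exp(-t)sin(s), and w(s,t) = exp(2t)u(s,t).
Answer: w(s, t) = 3exp(t)sin(s)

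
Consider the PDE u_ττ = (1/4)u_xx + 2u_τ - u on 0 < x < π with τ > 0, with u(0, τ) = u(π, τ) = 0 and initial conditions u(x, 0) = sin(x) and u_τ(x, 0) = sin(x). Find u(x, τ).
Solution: Substitute u = exp(τ)w, i.e. w = exp(-τ)u.
By the product rule, u_τ = exp(τ)(w_τ + w), u_ττ = exp(τ)(w_ττ + 2w_τ + w), u_xx = exp(τ)w_xx.
Substituting into the PDE and dividing by exp(τ): w_ττ + 2w_τ + w = (1/4)w_xx + 2(w_τ + w) - w.
The lower-order terms cancel, leaving the standard wave equation w_ττ = (1/4)w_xx.
Initial data for w: w(x,0) = u(x,0) = sin(x); w_τ(x,0) = u_τ(x,0) - u(x,0) = 0. The boundary conditions carry over: w(0,τ) = w(π,τ) = 0.
Solve for w:
  Using separation of variables w = X(x)T(τ):
  Eigenfunctions: sin(nx), n = 1, 2, 3, ...
  General solution: w(x, τ) = Σ [A_n cos(n τ/2) + B_n sin(n τ/2)] sin(nx)
  From w(x,0) = sin(x): A_1=1. From w_τ(x,0) = 0: all B_n = 0.
Hence w(x,τ) = sin(x)cos(τ/2).
Transform back: u(x,τ) = exp(τ)w(x,τ).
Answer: u(x, τ) = exp(τ)sin(x)cos(τ/2)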